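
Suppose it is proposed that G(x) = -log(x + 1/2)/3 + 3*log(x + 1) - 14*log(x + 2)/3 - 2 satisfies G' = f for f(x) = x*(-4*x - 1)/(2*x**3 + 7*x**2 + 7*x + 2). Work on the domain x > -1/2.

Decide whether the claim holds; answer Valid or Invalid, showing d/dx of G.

d/dx[G] = (-4*x**2 - x)/(2*x**3 + 7*x**2 + 7*x + 2)
This equals f(x) exactly, so the claim holds.

Valid: G'(x) = f(x).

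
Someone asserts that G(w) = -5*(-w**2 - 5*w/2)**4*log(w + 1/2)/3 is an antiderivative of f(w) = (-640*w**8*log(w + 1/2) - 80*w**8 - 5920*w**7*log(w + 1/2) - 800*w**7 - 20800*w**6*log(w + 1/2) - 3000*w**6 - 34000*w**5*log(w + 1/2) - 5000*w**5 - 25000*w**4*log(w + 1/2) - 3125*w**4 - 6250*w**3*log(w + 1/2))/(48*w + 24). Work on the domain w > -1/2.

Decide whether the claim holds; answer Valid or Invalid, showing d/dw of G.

d/dw[G] = (-640*w**8*log(w + 1/2) - 80*w**8 - 5920*w**7*log(w + 1/2) - 800*w**7 - 20800*w**6*log(w + 1/2) - 3000*w**6 - 34000*w**5*log(w + 1/2) - 5000*w**5 - 25000*w**4*log(w + 1/2) - 3125*w**4 - 6250*w**3*log(w + 1/2))/(48*w + 24)
This equals f(w) exactly, so the claim holds.

Valid: G'(w) = f(w).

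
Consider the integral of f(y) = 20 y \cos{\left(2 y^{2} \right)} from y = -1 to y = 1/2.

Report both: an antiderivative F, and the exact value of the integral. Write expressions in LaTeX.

Antiderivative: F(y) = 5 \sin{\left(2 y^{2} \right)}; value = - 5 \sin{\left(2 \right)} + 5 \sin{\left(\frac{1}{2} \right)}

f matches the chain-rule pattern g'(h)*h' with inner function h(y) = 2 y^{2}; substituting u = h(y) collapses the integral.
F(y) = 5 \sin{\left(2 y^{2} \right)} is an antiderivative of f.
Check: d/dy[5 \sin{\left(2 y^{2} \right)}] = 20 y \cos{\left(2 y^{2} \right)} = f(y).
F(1/2) = 5 \sin{\left(\frac{1}{2} \right)}; F(-1) = 5 \sin{\left(2 \right)}.
Integral = F(1/2) - F(-1) = - 5 \sin{\left(2 \right)} + 5 \sin{\left(\frac{1}{2} \right)}.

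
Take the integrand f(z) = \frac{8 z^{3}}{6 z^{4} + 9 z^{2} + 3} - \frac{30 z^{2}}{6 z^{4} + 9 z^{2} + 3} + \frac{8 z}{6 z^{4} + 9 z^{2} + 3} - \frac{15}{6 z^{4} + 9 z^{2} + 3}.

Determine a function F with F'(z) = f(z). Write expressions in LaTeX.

An antiderivative is F(z) = \frac{2 \log{\left(z^{2} + \frac{1}{2} \right)}}{3} - 5 \operatorname{atan}{\left(z \right)}.

Integrate term by term and add the pieces.
Check: d/dz[\frac{2 \log{\left(z^{2} + \frac{1}{2} \right)}}{3} - 5 \operatorname{atan}{\left(z \right)}] = \frac{8 z^{3} - 30 z^{2} + 8 z - 15}{6 z^{4} + 9 z^{2} + 3}, which equals f(z).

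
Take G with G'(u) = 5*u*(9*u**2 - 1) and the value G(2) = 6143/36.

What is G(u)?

G(u) = (405*u**4 - 90*u**2 + 23)/36

G'(u) matches the chain-rule pattern g'(h)*h' with inner function h(u) = 3*u**2 - 1/3; substituting w = h(u) collapses the integral.
A general antiderivative is 5*(3*u**2 - 1/3)**2/4 + C.
The condition gives C = 6143/36 - (6125/36) = 1/2.
So G(u) = (405*u**4 - 90*u**2 + 23)/36.
Check: d/du[(405*u**4 - 90*u**2 + 23)/36] = 45*u**3 - 5*u, which equals G'(u).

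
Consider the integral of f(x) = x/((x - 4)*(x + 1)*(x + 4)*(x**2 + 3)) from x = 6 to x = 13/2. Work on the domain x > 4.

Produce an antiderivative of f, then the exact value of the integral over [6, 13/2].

Antiderivative: F(x) = log(x - 4)/190 + log(x + 1)/60 - log(x + 4)/114 - log(x**2 + 3)/152 - sqrt(3)*atan(sqrt(3)*x/3)/76; value = -log(7)/60 - sqrt(3)*atan(13*sqrt(3)/6)/76 - log(181/4)/152 - log(21/2)/114 - log(2)/190 + log(5/2)/190 + log(10)/114 + log(39)/152 + sqrt(3)*atan(2*sqrt(3))/76 + log(15/2)/60

Factor the denominator ((x - 4)*(x + 1)*(x + 4)*(x**2 + 3)) and decompose: f = -(x + 3)/(76*(x**2 + 3)) - 1/(114*(x + 4)) + 1/(60*(x + 1)) + 1/(190*(x - 4)); each piece integrates to a log, atan, or power term.
F(x) = log(x - 4)/190 + log(x + 1)/60 - log(x + 4)/114 - log(x**2 + 3)/152 - sqrt(3)*atan(sqrt(3)*x/3)/76 is an antiderivative of f.
Check: d/dx[log(x - 4)/190 + log(x + 1)/60 - log(x + 4)/114 - log(x**2 + 3)/152 - sqrt(3)*atan(sqrt(3)*x/3)/76] = x/(x**5 + x**4 - 13*x**3 - 13*x**2 - 48*x - 48), which equals f(x).
F(13/2) = -sqrt(3)*atan(13*sqrt(3)/6)/76 - log(181/4)/152 - log(21/2)/114 + log(5/2)/190 + log(15/2)/60; F(6) = -sqrt(3)*atan(2*sqrt(3))/76 - log(39)/152 - log(10)/114 + log(2)/190 + log(7)/60.
Integral = F(13/2) - F(6) = -log(7)/60 - sqrt(3)*atan(13*sqrt(3)/6)/76 - log(181/4)/152 - log(21/2)/114 - log(2)/190 + log(5/2)/190 + log(10)/114 + log(39)/152 + sqrt(3)*atan(2*sqrt(3))/76 + log(15/2)/60.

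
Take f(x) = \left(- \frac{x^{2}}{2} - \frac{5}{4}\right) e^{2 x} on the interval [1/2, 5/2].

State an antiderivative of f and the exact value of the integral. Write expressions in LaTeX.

Antiderivative: F(x) = - \frac{\left(x^{2} - x + 3\right) e^{2 x}}{4}; value = - \frac{27 e^{5}}{16} + \frac{11 e}{16}

f has the shape u'v + uv' for u = - \frac{x^{2}}{4} + \frac{x}{4} - \frac{3}{4} and v = e^{2 x} — it is the derivative of the product u*v.
F(x) = - \frac{\left(x^{2} - x + 3\right) e^{2 x}}{4} is an antiderivative of f.
Check: d/dx[- \frac{\left(x^{2} - x + 3\right) e^{2 x}}{4}] = - \frac{x^{2} e^{2 x}}{2} - \frac{5 e^{2 x}}{4}, which equals f(x).
F(5/2) = - \frac{27 e^{5}}{16}; F(1/2) = - \frac{11 e}{16}.
Integral = F(5/2) - F(1/2) = - \frac{27 e^{5}}{16} + \frac{11 e}{16}.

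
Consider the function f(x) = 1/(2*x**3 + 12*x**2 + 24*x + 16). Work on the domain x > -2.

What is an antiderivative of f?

Recover f(x) by differentiating a candidate F(x); any mismatch rules it out.
Check: d/dx[-1/(4*x**2 + 16*x + 16)] = 1/(2*x**3 + 12*x**2 + 24*x + 16) = f(x).

An antiderivative is F(x) = -1/(4*x**2 + 16*x + 16).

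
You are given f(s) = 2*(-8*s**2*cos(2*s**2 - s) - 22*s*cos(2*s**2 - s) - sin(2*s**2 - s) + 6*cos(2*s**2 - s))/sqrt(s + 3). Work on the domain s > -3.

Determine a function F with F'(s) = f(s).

An antiderivative is F(s) = -4*sqrt(s + 3)*sin(2*s**2 - s).

f has the shape u'v + uv' for u = -4*sqrt(s + 3) and v = sin(2*s**2 - s) — it is the derivative of the product u*v.
Check: d/ds[-4*sqrt(s + 3)*sin(2*s**2 - s)] = (-16*s**2*cos(2*s**2 - s) - 44*s*cos(2*s**2 - s) - 2*sin(2*s**2 - s) + 12*cos(2*s**2 - s))/sqrt(s + 3), which equals f(s).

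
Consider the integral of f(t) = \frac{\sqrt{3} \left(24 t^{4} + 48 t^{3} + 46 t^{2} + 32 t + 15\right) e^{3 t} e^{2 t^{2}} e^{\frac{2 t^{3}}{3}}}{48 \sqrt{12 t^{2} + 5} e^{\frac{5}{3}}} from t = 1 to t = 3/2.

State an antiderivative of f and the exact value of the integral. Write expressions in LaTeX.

Since d/dt undoes antidifferentiation here, F'(t) = f(t) is required of F(t).
F(t) = \frac{\sqrt{4 t^{2} + \frac{5}{3}} e^{3 t} e^{\frac{2 t^{3}}{3} + 2 t^{2} - \frac{5}{3}}}{16} is an antiderivative of f.
Check: d/dt[\frac{\sqrt{4 t^{2} + \frac{5}{3}} e^{3 t} e^{\frac{2 t^{3}}{3} + 2 t^{2} - \frac{5}{3}}}{16}] = \frac{\sqrt{3} \left(\frac{24 t^{4} e^{3 t} e^{2 t^{2}} e^{\frac{2 t^{3}}{3}}}{e^{\frac{5}{3}}} + \frac{48 t^{3} e^{3 t} e^{2 t^{2}} e^{\frac{2 t^{3}}{3}}}{e^{\frac{5}{3}}} + \frac{46 t^{2} e^{3 t} e^{2 t^{2}} e^{\frac{2 t^{3}}{3}}}{e^{\frac{5}{3}}} + \frac{32 t e^{3 t} e^{2 t^{2}} e^{\frac{2 t^{3}}{3}}}{e^{\frac{5}{3}}} + \frac{15 e^{3 t} e^{2 t^{2}} e^{\frac{2 t^{3}}{3}}}{e^{\frac{5}{3}}}\right)}{48 \sqrt{12 t^{2} + 5}}, which equals f(t).
F(3/2) = \frac{\sqrt{6} e^{\frac{115}{12}}}{12}; F(1) = \frac{\sqrt{51} e^{4}}{48}.
Integral = F(3/2) - F(1) = - \frac{\sqrt{51} e^{4}}{48} + \frac{\sqrt{6} e^{\frac{115}{12}}}{12}.

Antiderivative: F(t) = \frac{\sqrt{4 t^{2} + \frac{5}{3}} e^{3 t} e^{\frac{2 t^{3}}{3} + 2 t^{2} - \frac{5}{3}}}{16}; value = - \frac{\sqrt{51} e^{4}}{48} + \frac{\sqrt{6} e^{\frac{115}{12}}}{12}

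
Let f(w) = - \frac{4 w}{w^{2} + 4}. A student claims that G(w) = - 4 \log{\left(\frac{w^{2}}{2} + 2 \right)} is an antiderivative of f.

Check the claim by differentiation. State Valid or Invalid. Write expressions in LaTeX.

Invalid: d/dw[G] - f = - \frac{4 w}{w^{2} + 4}, which is not 0.

d/dw[G] = - \frac{8 w}{w^{2} + 4}
d/dw[G] - f(w) = - \frac{4 w}{w^{2} + 4} != 0.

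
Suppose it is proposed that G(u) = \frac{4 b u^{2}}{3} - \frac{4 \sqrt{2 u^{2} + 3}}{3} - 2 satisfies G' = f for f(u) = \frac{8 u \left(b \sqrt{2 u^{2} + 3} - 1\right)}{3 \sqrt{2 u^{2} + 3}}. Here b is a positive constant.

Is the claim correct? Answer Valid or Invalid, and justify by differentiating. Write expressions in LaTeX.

d/du[G] = \frac{8 b u \sqrt{2 u^{2} + 3} - 8 u}{3 \sqrt{2 u^{2} + 3}}
This equals f(u) exactly, so the claim holds.

Valid - the claim checks out under differentiation.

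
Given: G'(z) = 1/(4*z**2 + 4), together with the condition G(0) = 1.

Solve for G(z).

Since d/dz undoes antidifferentiation here, G(z) must give back the stated G'(z).
A general antiderivative is atan(z)/4 + C.
The condition gives C = 1 - (0) = 1.
So G(z) = atan(z)/4 + 1.
Check: d/dz[atan(z)/4 + 1] = 1/(4*z**2 + 4) = G'(z).

G(z) = atan(z)/4 + 1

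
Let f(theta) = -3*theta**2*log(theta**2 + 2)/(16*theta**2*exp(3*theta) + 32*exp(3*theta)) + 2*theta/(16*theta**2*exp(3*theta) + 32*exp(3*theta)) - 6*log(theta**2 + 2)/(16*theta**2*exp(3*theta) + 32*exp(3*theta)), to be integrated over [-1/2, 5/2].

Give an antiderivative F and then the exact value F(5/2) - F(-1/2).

Recognize the product-rule pattern: f = u'v + uv' with u = exp(-3*theta)/16, v = log(theta**2 + 2), so integration by parts undoes it.
F(theta) = exp(-3*theta)*log(theta**2 + 2)/16 is an antiderivative of f.
Check: d/dtheta[exp(-3*theta)*log(theta**2 + 2)/16] = (-3*theta**2*log(theta**2 + 2) + 2*theta - 6*log(theta**2 + 2))/(16*theta**2*exp(3*theta) + 32*exp(3*theta)), which equals f(theta).
F(5/2) = exp(-15/2)*log(33/4)/16; F(-1/2) = exp(3/2)*log(9/4)/16.
Integral = F(5/2) - F(-1/2) = -exp(3/2)*log(9/4)/16 + exp(-15/2)*log(33/4)/16.

Antiderivative: F(theta) = exp(-3*theta)*log(theta**2 + 2)/16; value = -exp(3/2)*log(9/4)/16 + exp(-15/2)*log(33/4)/16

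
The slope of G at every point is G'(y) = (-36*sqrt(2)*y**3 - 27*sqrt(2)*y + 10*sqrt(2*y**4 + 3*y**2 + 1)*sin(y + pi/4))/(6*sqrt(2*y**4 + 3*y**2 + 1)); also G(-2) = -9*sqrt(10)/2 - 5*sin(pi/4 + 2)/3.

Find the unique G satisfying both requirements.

G(y) = -3*sqrt(y**4 + 3*y**2/2 + 1/2) - 5*cos(y + pi/4)/3

For G(y) to be correct, d/dy[G] must agree with the stated G'(y) identically.
A general antiderivative is -3*sqrt(y**4 + 3*y**2/2 + 1/2) - 5*cos(y + pi/4)/3 + C.
The condition gives C = -9*sqrt(10)/2 - 5*sin(pi/4 + 2)/3 - (-9*sqrt(10)/2 - 5*sin(pi/4 + 2)/3) = 0.
So G(y) = -3*sqrt(y**4 + 3*y**2/2 + 1/2) - 5*cos(y + pi/4)/3.
Check: d/dy[-3*sqrt(y**4 + 3*y**2/2 + 1/2) - 5*cos(y + pi/4)/3] = (-36*sqrt(2)*y**3 - 27*sqrt(2)*y + 10*sqrt(2*y**4 + 3*y**2 + 1)*sin(y + pi/4))/(6*sqrt(2*y**4 + 3*y**2 + 1)) = G'(y).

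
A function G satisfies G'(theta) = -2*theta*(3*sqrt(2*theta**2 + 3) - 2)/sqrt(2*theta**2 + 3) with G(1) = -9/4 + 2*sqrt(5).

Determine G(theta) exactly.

Recover the given G'(theta) by differentiating a candidate G(theta); any mismatch rules it out.
A general antiderivative is -3*theta**2 + 2*sqrt(2*theta**2 + 3) - 5/4 + C.
The condition gives C = -9/4 + 2*sqrt(5) - (-17/4 + 2*sqrt(5)) = 2.
So G(theta) = -3*theta**2 + 2*sqrt(2*theta**2 + 3) + 3/4.
Check: d/dtheta[-3*theta**2 + 2*sqrt(2*theta**2 + 3) + 3/4] = (-6*theta*sqrt(2*theta**2 + 3) + 4*theta)/sqrt(2*theta**2 + 3), which equals G'(theta).

G(theta) = -3*theta**2 + 2*sqrt(2*theta**2 + 3) + 3/4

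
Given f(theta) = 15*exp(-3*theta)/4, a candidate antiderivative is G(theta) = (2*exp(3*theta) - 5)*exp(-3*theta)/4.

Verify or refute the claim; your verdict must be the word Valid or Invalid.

d/dtheta[G] = 15*exp(-3*theta)/4
This equals f(theta) exactly, so the claim holds.

Valid - differentiating G returns exactly f.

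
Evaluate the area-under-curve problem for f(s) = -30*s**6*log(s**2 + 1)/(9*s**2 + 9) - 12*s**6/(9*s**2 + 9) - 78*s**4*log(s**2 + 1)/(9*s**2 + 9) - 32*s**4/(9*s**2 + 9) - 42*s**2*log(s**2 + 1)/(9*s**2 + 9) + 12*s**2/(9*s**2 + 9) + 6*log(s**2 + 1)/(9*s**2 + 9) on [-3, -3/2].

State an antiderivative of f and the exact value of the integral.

Antiderivative: F(s) = 2*s*(-3*s**4 - 8*s**2 + 3)*log(s**2 + 1)/9; value = -208*log(10) + 161*log(13/4)/16

f has the shape u'v + uv' for u = -2*s**5/3 - 16*s**3/9 + 2*s/3 and v = log(s**2 + 1) — it is the derivative of the product u*v.
F(s) = 2*s*(-3*s**4 - 8*s**2 + 3)*log(s**2 + 1)/9 is an antiderivative of f.
Check: d/ds[2*s*(-3*s**4 - 8*s**2 + 3)*log(s**2 + 1)/9] = (-30*s**6*log(s**2 + 1) - 12*s**6 - 78*s**4*log(s**2 + 1) - 32*s**4 - 42*s**2*log(s**2 + 1) + 12*s**2 + 6*log(s**2 + 1))/(9*s**2 + 9), which equals f(s).
F(-3/2) = 161*log(13/4)/16; F(-3) = 208*log(10).
Integral = F(-3/2) - F(-3) = -208*log(10) + 161*log(13/4)/16.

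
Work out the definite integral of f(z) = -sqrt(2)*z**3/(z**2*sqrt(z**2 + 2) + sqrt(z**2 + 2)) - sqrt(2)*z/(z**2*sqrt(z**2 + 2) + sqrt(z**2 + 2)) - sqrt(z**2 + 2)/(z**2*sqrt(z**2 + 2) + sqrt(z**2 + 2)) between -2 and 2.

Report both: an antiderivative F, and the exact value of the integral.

Antiderivative: F(z) = -2*sqrt(z**2/2 + 1) - atan(z); value = -2*atan(2)

Integrate term by term and add the pieces.
F(z) = -2*sqrt(z**2/2 + 1) - atan(z) is an antiderivative of f.
Check: d/dz[-2*sqrt(z**2/2 + 1) - atan(z)] = (-sqrt(2)*z**3 - sqrt(2)*z - sqrt(z**2 + 2))/(z**2*sqrt(z**2 + 2) + sqrt(z**2 + 2)), which equals f(z).
F(2) = -2*sqrt(3) - atan(2); F(-2) = -2*sqrt(3) + atan(2).
Integral = F(2) - F(-2) = -2*atan(2).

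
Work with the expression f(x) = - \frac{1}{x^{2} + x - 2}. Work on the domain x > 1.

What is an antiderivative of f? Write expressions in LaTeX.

The denominator factors as \left(x - 1\right) \left(x + 2\right); partial fractions split f into directly integrable pieces: \frac{1}{3 \left(x + 2\right)} - \frac{1}{3 \left(x - 1\right)}.
Check: d/dx[- \frac{\log{\left(x - 1 \right)}}{3} + \frac{\log{\left(x + 2 \right)}}{3}] = - \frac{1}{x^{2} + x - 2} = f(x).

An antiderivative is F(x) = - \frac{\log{\left(x - 1 \right)}}{3} + \frac{\log{\left(x + 2 \right)}}{3}.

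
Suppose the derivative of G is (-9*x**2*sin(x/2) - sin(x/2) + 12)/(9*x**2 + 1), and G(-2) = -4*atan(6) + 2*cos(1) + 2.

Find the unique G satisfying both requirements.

A candidate passes only if d/dx[G] lands on the given G'(x) exactly.
A general antiderivative is 2*cos(x/2) + 4*atan(3*x) + C.
The condition gives C = -4*atan(6) + 2*cos(1) + 2 - (-4*atan(6) + 2*cos(1)) = 2.
So G(x) = 2*(cos(x/2) + 2*atan(3*x) + 1).
Check: d/dx[2*(cos(x/2) + 2*atan(3*x) + 1)] = (-9*x**2*sin(x/2) - sin(x/2) + 12)/(9*x**2 + 1) = G'(x).

G(x) = 2*(cos(x/2) + 2*atan(3*x) + 1)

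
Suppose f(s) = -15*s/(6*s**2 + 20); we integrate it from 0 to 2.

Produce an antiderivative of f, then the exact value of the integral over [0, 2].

f matches the chain-rule pattern g'(h)*h' with inner function h(s) = s**2/2 + 5/3; substituting u = h(s) collapses the integral.
F(s) = -5*log(s**2/2 + 5/3)/4 is an antiderivative of f.
Check: d/ds[-5*log(s**2/2 + 5/3)/4] = -15*s/(6*s**2 + 20) = f(s).
F(2) = -5*log(11/3)/4; F(0) = -5*log(5/3)/4.
Integral = F(2) - F(0) = -5*log(11/3)/4 + 5*log(5/3)/4.

Antiderivative: F(s) = -5*log(s**2/2 + 5/3)/4; value = -5*log(11/3)/4 + 5*log(5/3)/4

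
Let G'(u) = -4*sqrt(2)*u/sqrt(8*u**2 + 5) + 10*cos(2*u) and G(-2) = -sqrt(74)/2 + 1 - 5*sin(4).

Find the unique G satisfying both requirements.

The integrand splits into summands that can be handled one at a time.
A general antiderivative is -sqrt(4*u**2 + 5/2) + 5*sin(2*u) + C.
The condition gives C = -sqrt(74)/2 + 1 - 5*sin(4) - (-sqrt(74)/2 - 5*sin(4)) = 1.
So G(u) = -sqrt(4*u**2 + 5/2) + 5*sin(2*u) + 1.
Check: d/du[-sqrt(4*u**2 + 5/2) + 5*sin(2*u) + 1] = (-4*sqrt(2)*u + 10*sqrt(8*u**2 + 5)*cos(2*u))/sqrt(8*u**2 + 5), which equals G'(u).

G(u) = -sqrt(4*u**2 + 5/2) + 5*sin(2*u) + 1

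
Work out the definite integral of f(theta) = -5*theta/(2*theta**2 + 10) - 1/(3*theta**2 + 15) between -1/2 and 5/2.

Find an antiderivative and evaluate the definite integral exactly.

Integrate term by term and add the pieces.
F(theta) = -5*log(theta**2 + 5)/4 - sqrt(5)*atan(sqrt(5)*theta/5)/15 is an antiderivative of f.
Check: d/dtheta[-5*log(theta**2 + 5)/4 - sqrt(5)*atan(sqrt(5)*theta/5)/15] = (-15*theta - 2)/(6*theta**2 + 30), which equals f(theta).
F(5/2) = -5*log(45/4)/4 - sqrt(5)*atan(sqrt(5)/2)/15; F(-1/2) = -5*log(21/4)/4 + sqrt(5)*atan(sqrt(5)/10)/15.
Integral = F(5/2) - F(-1/2) = -5*log(45/4)/4 - sqrt(5)*atan(sqrt(5)/2)/15 - sqrt(5)*atan(sqrt(5)/10)/15 + 5*log(21/4)/4.

Antiderivative: F(theta) = -5*log(theta**2 + 5)/4 - sqrt(5)*atan(sqrt(5)*theta/5)/15; value = -5*log(45/4)/4 - sqrt(5)*atan(sqrt(5)/2)/15 - sqrt(5)*atan(sqrt(5)/10)/15 + 5*log(21/4)/4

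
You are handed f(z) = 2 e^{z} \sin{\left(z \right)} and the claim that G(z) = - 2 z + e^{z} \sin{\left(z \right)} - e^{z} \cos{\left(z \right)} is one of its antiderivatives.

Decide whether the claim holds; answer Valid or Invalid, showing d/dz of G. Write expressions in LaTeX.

d/dz[G] = 2 e^{z} \sin{\left(z \right)} - 2
d/dz[G] - f(z) = -2 != 0.

Invalid: d/dz[G] - f = -2, which is not 0.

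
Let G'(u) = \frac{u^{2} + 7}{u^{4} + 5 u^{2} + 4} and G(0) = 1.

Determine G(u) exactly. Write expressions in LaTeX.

Since d/du undoes antidifferentiation here, G(u) must give back the stated G'(u).
A general antiderivative is - \frac{\operatorname{atan}{\left(\frac{u}{2} \right)}}{2} + 2 \operatorname{atan}{\left(u \right)} + C.
The condition gives C = 1 - (0) = 1.
So G(u) = - \frac{\operatorname{atan}{\left(\frac{u}{2} \right)}}{2} + 2 \operatorname{atan}{\left(u \right)} + 1.
Check: d/du[- \frac{\operatorname{atan}{\left(\frac{u}{2} \right)}}{2} + 2 \operatorname{atan}{\left(u \right)} + 1] = \frac{u^{2} + 7}{u^{4} + 5 u^{2} + 4} = G'(u).

G(u) = - \frac{\operatorname{atan}{\left(\frac{u}{2} \right)}}{2} + 2 \operatorname{atan}{\left(u \right)} + 1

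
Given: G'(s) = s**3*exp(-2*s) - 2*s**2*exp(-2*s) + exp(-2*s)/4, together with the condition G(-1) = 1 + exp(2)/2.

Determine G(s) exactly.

Recognize the product-rule pattern: G'(s) = u'v + uv' with u = -s**3/2 + s**2/4 + s/4, v = exp(-2*s), so integration by parts undoes it.
A general antiderivative is (-2*s**3 + s**2 + s)*exp(-2*s)/4 + C.
The condition gives C = 1 + exp(2)/2 - (exp(2)/2) = 1.
So G(s) = -(2*s**3 - s**2 - s - 4*exp(2*s))*exp(-2*s)/4.
Check: d/ds[-(2*s**3 - s**2 - s - 4*exp(2*s))*exp(-2*s)/4] = (4*s**3 - 8*s**2 + 1)*exp(-2*s)/4, which equals G'(s).

G(s) = -(2*s**3 - s**2 - s - 4*exp(2*s))*exp(-2*s)/4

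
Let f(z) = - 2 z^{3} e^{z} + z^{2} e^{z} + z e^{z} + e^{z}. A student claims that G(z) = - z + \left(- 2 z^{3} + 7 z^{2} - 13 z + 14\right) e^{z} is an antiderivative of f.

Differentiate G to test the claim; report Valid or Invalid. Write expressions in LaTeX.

d/dz[G] = - 2 z^{3} e^{z} + z^{2} e^{z} + z e^{z} + e^{z} - 1
d/dz[G] - f(z) = -1 != 0.

Invalid: d/dz[G] - f = -1, which is not 0.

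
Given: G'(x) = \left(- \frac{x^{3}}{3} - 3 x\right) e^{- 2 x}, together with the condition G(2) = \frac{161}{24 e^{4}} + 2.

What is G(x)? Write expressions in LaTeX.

G(x) = \frac{x^{3} e^{- 2 x}}{6} + \frac{x^{2} e^{- 2 x}}{4} + \frac{7 x e^{- 2 x}}{4} + 2 + \frac{7 e^{- 2 x}}{8}

G'(x) has the shape u'v + uv' for u = \frac{x^{3}}{6} + \frac{x^{2}}{4} + \frac{7 x}{4} + \frac{7}{8} and v = e^{- 2 x} — it is the derivative of the product u*v.
A general antiderivative is \frac{\left(4 x^{3} + 6 x^{2} + 42 x + 21\right) e^{- 2 x}}{24} + C.
The condition gives C = \frac{161}{24 e^{4}} + 2 - (\frac{161}{24 e^{4}}) = 2.
So G(x) = \frac{x^{3} e^{- 2 x}}{6} + \frac{x^{2} e^{- 2 x}}{4} + \frac{7 x e^{- 2 x}}{4} + 2 + \frac{7 e^{- 2 x}}{8}.
Check: d/dx[\frac{x^{3} e^{- 2 x}}{6} + \frac{x^{2} e^{- 2 x}}{4} + \frac{7 x e^{- 2 x}}{4} + 2 + \frac{7 e^{- 2 x}}{8}] = \frac{\left(- x^{3} - 9 x\right) e^{- 2 x}}{3}, which equals G'(x).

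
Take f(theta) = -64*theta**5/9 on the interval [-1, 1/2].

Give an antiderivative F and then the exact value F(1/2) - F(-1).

Antiderivative: F(theta) = -32*theta**6/27; value = 7/6

Differentiate the proposed F(theta) back; it has to land on f(theta) exactly.
F(theta) = -32*theta**6/27 is an antiderivative of f.
Check: d/dtheta[-32*theta**6/27] = -64*theta**5/9 = f(theta).
F(1/2) = -1/54; F(-1) = -32/27.
Integral = F(1/2) - F(-1) = 7/6.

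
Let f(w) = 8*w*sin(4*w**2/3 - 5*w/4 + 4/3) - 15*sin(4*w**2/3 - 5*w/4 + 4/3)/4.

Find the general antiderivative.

F(w) = -3*cos(4*w**2/3 - 5*w/4 + 4/3) + C

f matches the chain-rule pattern g'(h)*h' with inner function h(w) = 4*w**2/3 - 5*w/4 + 4/3; substituting u = h(w) collapses the integral.
Check: d/dw[-3*cos(4*w**2/3 - 5*w/4 + 4/3)] = 8*w*sin(4*w**2/3 - 5*w/4 + 4/3) - 15*sin(4*w**2/3 - 5*w/4 + 4/3)/4 = f(w).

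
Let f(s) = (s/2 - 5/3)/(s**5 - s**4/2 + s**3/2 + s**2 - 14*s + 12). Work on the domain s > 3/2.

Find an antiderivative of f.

An antiderivative is F(s) = -44*log(s - 3/2)/525 + 7*log(s - 1)/45 - 2*log(s + 2)/63 - log(s**2 + 4)/50 - 7*atan(s/2)/150.

Factor the denominator (3*(s - 1)*(s + 2)*(2*s - 3)*(s**2 + 4)) and decompose: f = -(3*s + 7)/(75*(s**2 + 4)) - 88/(525*(2*s - 3)) - 2/(63*(s + 2)) + 7/(45*(s - 1)); each piece integrates to a log, atan, or power term.
Check: d/ds[-44*log(s - 3/2)/525 + 7*log(s - 1)/45 - 2*log(s + 2)/63 - log(s**2 + 4)/50 - 7*atan(s/2)/150] = (3*s - 10)/(6*s**5 - 3*s**4 + 3*s**3 + 6*s**2 - 84*s + 72), which equals f(s).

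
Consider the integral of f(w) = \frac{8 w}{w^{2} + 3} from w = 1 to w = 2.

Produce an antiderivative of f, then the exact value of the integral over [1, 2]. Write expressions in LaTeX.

f matches the chain-rule pattern g'(h)*h' with inner function h(w) = w^{2} + 3; substituting u = h(w) collapses the integral.
F(w) = 4 \log{\left(w^{2} + 3 \right)} is an antiderivative of f.
Check: d/dw[4 \log{\left(w^{2} + 3 \right)}] = \frac{8 w}{w^{2} + 3} = f(w).
F(2) = 4 \log{\left(7 \right)}; F(1) = 4 \log{\left(4 \right)}.
Integral = F(2) - F(1) = - 4 \log{\left(4 \right)} + 4 \log{\left(7 \right)}.

Antiderivative: F(w) = 4 \log{\left(w^{2} + 3 \right)}; value = - 4 \log{\left(4 \right)} + 4 \log{\left(7 \right)}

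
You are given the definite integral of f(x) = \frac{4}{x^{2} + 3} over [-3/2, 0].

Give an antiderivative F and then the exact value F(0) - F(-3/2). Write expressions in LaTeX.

Check any antiderivative F(x) by computing F'(x) and comparing it with f(x).
F(x) = \frac{4 \sqrt{3} \operatorname{atan}{\left(\frac{\sqrt{3} x}{3} \right)}}{3} is an antiderivative of f.
Check: d/dx[\frac{4 \sqrt{3} \operatorname{atan}{\left(\frac{\sqrt{3} x}{3} \right)}}{3}] = \frac{4}{x^{2} + 3} = f(x).
F(0) = 0; F(-3/2) = - \frac{4 \sqrt{3} \operatorname{atan}{\left(\frac{\sqrt{3}}{2} \right)}}{3}.
Integral = F(0) - F(-3/2) = \frac{4 \sqrt{3} \operatorname{atan}{\left(\frac{\sqrt{3}}{2} \right)}}{3}.

Antiderivative: F(x) = \frac{4 \sqrt{3} \operatorname{atan}{\left(\frac{\sqrt{3} x}{3} \right)}}{3}; value = \frac{4 \sqrt{3} \operatorname{atan}{\left(\frac{\sqrt{3}}{2} \right)}}{3}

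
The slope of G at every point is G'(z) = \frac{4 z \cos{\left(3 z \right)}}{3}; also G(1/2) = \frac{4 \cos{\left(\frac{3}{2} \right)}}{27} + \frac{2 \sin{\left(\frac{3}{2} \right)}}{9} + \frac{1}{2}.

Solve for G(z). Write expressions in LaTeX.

G(z) = \frac{4 z \sin{\left(3 z \right)}}{9} + \frac{4 \cos{\left(3 z \right)}}{27} + \frac{1}{2}

Whatever form G(z) takes, its d/dz must return the stated G'(z).
A general antiderivative is \frac{4 z \sin{\left(3 z \right)}}{9} + \frac{4 \cos{\left(3 z \right)}}{27} + C.
The condition gives C = \frac{4 \cos{\left(\frac{3}{2} \right)}}{27} + \frac{2 \sin{\left(\frac{3}{2} \right)}}{9} + \frac{1}{2} - (\frac{4 \cos{\left(\frac{3}{2} \right)}}{27} + \frac{2 \sin{\left(\frac{3}{2} \right)}}{9}) = \frac{1}{2}.
So G(z) = \frac{4 z \sin{\left(3 z \right)}}{9} + \frac{4 \cos{\left(3 z \right)}}{27} + \frac{1}{2}.
Check: d/dz[\frac{4 z \sin{\left(3 z \right)}}{9} + \frac{4 \cos{\left(3 z \right)}}{27} + \frac{1}{2}] = \frac{4 z \cos{\left(3 z \right)}}{3} = G'(z).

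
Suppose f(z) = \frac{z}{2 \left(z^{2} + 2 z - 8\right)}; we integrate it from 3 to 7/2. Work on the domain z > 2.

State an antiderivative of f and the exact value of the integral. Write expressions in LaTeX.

Antiderivative: F(z) = \frac{\log{\left(z - 2 \right)} + 2 \log{\left(z + 4 \right)}}{6}; value = - \frac{\log{\left(7 \right)}}{3} + \frac{\log{\left(\frac{3}{2} \right)}}{6} + \frac{\log{\left(\frac{15}{2} \right)}}{3}

The denominator factors as 2 \left(z - 2\right) \left(z + 4\right); partial fractions split f into directly integrable pieces: \frac{1}{3 \left(z + 4\right)} + \frac{1}{6 \left(z - 2\right)}.
F(z) = \frac{\log{\left(z - 2 \right)} + 2 \log{\left(z + 4 \right)}}{6} is an antiderivative of f.
Check: d/dz[\frac{\log{\left(z - 2 \right)} + 2 \log{\left(z + 4 \right)}}{6}] = \frac{z}{2 z^{2} + 4 z - 16}, which equals f(z).
F(7/2) = \frac{\log{\left(\frac{3}{2} \right)}}{6} + \frac{\log{\left(\frac{15}{2} \right)}}{3}; F(3) = \frac{\log{\left(7 \right)}}{3}.
Integral = F(7/2) - F(3) = - \frac{\log{\left(7 \right)}}{3} + \frac{\log{\left(\frac{3}{2} \right)}}{6} + \frac{\log{\left(\frac{15}{2} \right)}}{3}.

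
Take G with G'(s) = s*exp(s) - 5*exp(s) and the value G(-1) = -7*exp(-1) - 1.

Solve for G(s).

G(s) = s*exp(s) - 6*exp(s) - 1

G'(s) has the shape u'v + uv' for u = s - 6 and v = exp(s) — it is the derivative of the product u*v.
A general antiderivative is (s - 6)*exp(s) + C.
The condition gives C = -7*exp(-1) - 1 - (-7*exp(-1)) = -1.
So G(s) = s*exp(s) - 6*exp(s) - 1.
Check: d/ds[s*exp(s) - 6*exp(s) - 1] = s*exp(s) - 5*exp(s) = G'(s).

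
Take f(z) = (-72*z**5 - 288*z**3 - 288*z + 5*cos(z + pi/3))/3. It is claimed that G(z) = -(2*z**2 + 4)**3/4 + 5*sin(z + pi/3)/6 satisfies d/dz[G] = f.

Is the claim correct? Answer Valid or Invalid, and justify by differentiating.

Invalid: d/dz[G] - f = 12*z**5 + 48*z**3 + 48*z - 5*cos(z + pi/3)/6, which is not 0.

d/dz[G] = -12*z**5 - 48*z**3 - 48*z + 5*cos(z + pi/3)/6
d/dz[G] - f(z) = 12*z**5 + 48*z**3 + 48*z - 5*cos(z + pi/3)/6 != 0.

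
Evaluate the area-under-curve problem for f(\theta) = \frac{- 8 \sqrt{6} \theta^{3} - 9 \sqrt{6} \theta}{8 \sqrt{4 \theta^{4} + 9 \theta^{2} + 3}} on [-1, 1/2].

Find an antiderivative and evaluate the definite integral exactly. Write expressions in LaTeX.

The substitution u = \frac{2 \theta^{4}}{3} + \frac{3 \theta^{2}}{2} + \frac{1}{2} works: f is exactly (dF/du)*(du/d\theta) for that inner function.
F(\theta) = - \frac{\sqrt{6} \sqrt{4 \theta^{4} + 9 \theta^{2} + 3}}{8} is an antiderivative of f.
Check: d/d\theta[- \frac{\sqrt{6} \sqrt{4 \theta^{4} + 9 \theta^{2} + 3}}{8}] = \frac{- 8 \sqrt{6} \theta^{3} - 9 \sqrt{6} \theta}{8 \sqrt{4 \theta^{4} + 9 \theta^{2} + 3}} = f(\theta).
F(1/2) = - \frac{\sqrt{33}}{8}; F(-1) = - \frac{\sqrt{6}}{2}.
Integral = F(1/2) - F(-1) = - \frac{\sqrt{33}}{8} + \frac{\sqrt{6}}{2}.

Antiderivative: F(\theta) = - \frac{\sqrt{6} \sqrt{4 \theta^{4} + 9 \theta^{2} + 3}}{8}; value = - \frac{\sqrt{33}}{8} + \frac{\sqrt{6}}{2}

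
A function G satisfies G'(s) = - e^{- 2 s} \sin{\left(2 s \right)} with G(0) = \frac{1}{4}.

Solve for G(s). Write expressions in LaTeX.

G(s) = \frac{e^{- 2 s} \sin{\left(2 s \right)}}{4} + \frac{e^{- 2 s} \cos{\left(2 s \right)}}{4}

Any candidate G(s) must reproduce the stated G'(s) exactly.
A general antiderivative is \frac{e^{- 2 s} \sin{\left(2 s \right)}}{4} + \frac{e^{- 2 s} \cos{\left(2 s \right)}}{4} + C.
The condition gives C = \frac{1}{4} - (\frac{1}{4}) = 0.
So G(s) = \frac{e^{- 2 s} \sin{\left(2 s \right)}}{4} + \frac{e^{- 2 s} \cos{\left(2 s \right)}}{4}.
Check: d/ds[\frac{e^{- 2 s} \sin{\left(2 s \right)}}{4} + \frac{e^{- 2 s} \cos{\left(2 s \right)}}{4}] = - e^{- 2 s} \sin{\left(2 s \right)} = G'(s).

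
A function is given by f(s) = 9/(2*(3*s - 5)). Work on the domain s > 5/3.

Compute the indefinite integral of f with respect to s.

Any candidate F(s) must reproduce f(s) exactly when differentiated.
Check: d/ds[3*log(3*s/2 - 5/2)/2] = 9/(6*s - 10), which equals f(s).

F(s) = 3*log(3*s/2 - 5/2)/2 + C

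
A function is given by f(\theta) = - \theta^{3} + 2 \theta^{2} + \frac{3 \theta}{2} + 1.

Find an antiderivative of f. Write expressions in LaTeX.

Integrate term by term and add the pieces.
Check: d/d\theta[- \frac{\theta \left(3 \theta^{3} - 8 \theta^{2} - 9 \theta - 12\right)}{12}] = - \theta^{3} + 2 \theta^{2} + \frac{3 \theta}{2} + 1 = f(\theta).

An antiderivative is F(\theta) = - \frac{\theta \left(3 \theta^{3} - 8 \theta^{2} - 9 \theta - 12\right)}{12}.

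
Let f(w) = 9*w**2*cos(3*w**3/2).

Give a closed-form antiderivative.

The substitution u = 3*w**3/2 works: f is exactly (dF/du)*(du/dw) for that inner function.
Check: d/dw[2*sin(3*w**3/2)] = 9*w**2*cos(3*w**3/2) = f(w).

An antiderivative is F(w) = 2*sin(3*w**3/2).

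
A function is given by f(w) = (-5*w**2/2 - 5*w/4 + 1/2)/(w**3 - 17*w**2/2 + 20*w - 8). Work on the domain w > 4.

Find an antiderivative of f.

An antiderivative is F(w) = (-239*w*log(w - 4) - 6*w*log(w - 1/2) + 956*log(w - 4) + 24*log(w - 1/2) + 1246)/(98*w - 392).

The denominator factors as 2*(w - 4)**2*(2*w - 1); partial fractions split f into directly integrable pieces: -6/(49*(2*w - 1)) - 239/(98*(w - 4)) - 89/(7*(w - 4)**2).
Check: d/dw[(-239*w*log(w - 4) - 6*w*log(w - 1/2) + 956*log(w - 4) + 24*log(w - 1/2) + 1246)/(98*w - 392)] = (-10*w**2 - 5*w + 2)/(4*w**3 - 34*w**2 + 80*w - 32), which equals f(w).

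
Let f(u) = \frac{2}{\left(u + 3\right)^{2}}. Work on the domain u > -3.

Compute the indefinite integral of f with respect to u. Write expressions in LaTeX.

F(u) = - \frac{2}{u + 3} + C

Any candidate F(u) must reproduce f(u) exactly when differentiated.
Check: d/du[- \frac{2}{u + 3}] = \frac{2}{u^{2} + 6 u + 9}, which equals f(u).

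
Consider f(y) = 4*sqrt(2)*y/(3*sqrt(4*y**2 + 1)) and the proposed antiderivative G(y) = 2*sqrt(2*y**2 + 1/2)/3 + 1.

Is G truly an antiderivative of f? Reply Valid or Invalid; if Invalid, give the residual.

d/dy[G] = 4*sqrt(2)*y/(3*sqrt(4*y**2 + 1))
This equals f(y) exactly, so the claim holds.

Valid - the claim checks out under differentiation.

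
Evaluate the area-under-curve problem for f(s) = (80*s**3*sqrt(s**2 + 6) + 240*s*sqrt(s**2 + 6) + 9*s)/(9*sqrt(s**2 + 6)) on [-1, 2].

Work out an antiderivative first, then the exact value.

Since d/ds undoes antidifferentiation here, F'(s) = f(s) is required of F(s).
F(s) = 20*s**4/9 + 40*s**2/3 + sqrt(s**2 + 6) is an antiderivative of f.
Check: d/ds[20*s**4/9 + 40*s**2/3 + sqrt(s**2 + 6)] = (80*s**3*sqrt(s**2 + 6) + 240*s*sqrt(s**2 + 6) + 9*s)/(9*sqrt(s**2 + 6)) = f(s).
F(2) = sqrt(10) + 800/9; F(-1) = sqrt(7) + 140/9.
Integral = F(2) - F(-1) = -sqrt(7) + sqrt(10) + 220/3.

Antiderivative: F(s) = 20*s**4/9 + 40*s**2/3 + sqrt(s**2 + 6); value = -sqrt(7) + sqrt(10) + 220/3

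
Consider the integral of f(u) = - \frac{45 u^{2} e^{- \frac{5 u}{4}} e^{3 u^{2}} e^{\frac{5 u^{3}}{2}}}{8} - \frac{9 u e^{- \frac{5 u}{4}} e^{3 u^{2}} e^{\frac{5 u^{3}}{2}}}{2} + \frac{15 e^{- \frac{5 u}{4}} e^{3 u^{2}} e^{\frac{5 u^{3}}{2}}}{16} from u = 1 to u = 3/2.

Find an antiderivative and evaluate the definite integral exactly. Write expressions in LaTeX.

Antiderivative: F(u) = - \frac{3 e^{- \frac{5 u}{4}} e^{3 u^{2}} e^{\frac{5 u^{3}}{2}}}{4}; value = - \frac{3 e^{\frac{213}{16}}}{4} + \frac{3 e^{\frac{17}{4}}}{4}

The substitution w = \frac{5 u^{3}}{2} + 3 u^{2} - \frac{5 u}{4} works: f is exactly (dF/dw)*(dw/du) for that inner function.
F(u) = - \frac{3 e^{- \frac{5 u}{4}} e^{3 u^{2}} e^{\frac{5 u^{3}}{2}}}{4} is an antiderivative of f.
Check: d/du[- \frac{3 e^{- \frac{5 u}{4}} e^{3 u^{2}} e^{\frac{5 u^{3}}{2}}}{4}] = \frac{\left(- 90 u^{2} e^{3 u^{2}} e^{\frac{5 u^{3}}{2}} - 72 u e^{3 u^{2}} e^{\frac{5 u^{3}}{2}} + 15 e^{3 u^{2}} e^{\frac{5 u^{3}}{2}}\right) e^{- \frac{5 u}{4}}}{16}, which equals f(u).
F(3/2) = - \frac{3 e^{\frac{213}{16}}}{4}; F(1) = - \frac{3 e^{\frac{17}{4}}}{4}.
Integral = F(3/2) - F(1) = - \frac{3 e^{\frac{213}{16}}}{4} + \frac{3 e^{\frac{17}{4}}}{4}.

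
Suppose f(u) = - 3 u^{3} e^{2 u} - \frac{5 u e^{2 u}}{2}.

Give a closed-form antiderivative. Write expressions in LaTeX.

An antiderivative is F(u) = \frac{\left(- 6 u^{3} + 9 u^{2} - 14 u + 7\right) e^{2 u}}{4}.

Recognize the product-rule pattern: f = v'r + vr' with v = - \frac{3 u^{3}}{2} + \frac{9 u^{2}}{4} - \frac{7 u}{2} + \frac{7}{4}, r = e^{2 u}, so integration by parts undoes it.
Check: d/du[\frac{\left(- 6 u^{3} + 9 u^{2} - 14 u + 7\right) e^{2 u}}{4}] = - 3 u^{3} e^{2 u} - \frac{5 u e^{2 u}}{2} = f(u).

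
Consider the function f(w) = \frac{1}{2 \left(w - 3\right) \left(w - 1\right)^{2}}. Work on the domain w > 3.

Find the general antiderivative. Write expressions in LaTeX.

Factor the denominator (2 \left(w - 3\right) \left(w - 1\right)^{2}) and decompose: f = - \frac{1}{8 \left(w - 1\right)} - \frac{1}{4 \left(w - 1\right)^{2}} + \frac{1}{8 \left(w - 3\right)}; each piece integrates to a log, atan, or power term.
Check: d/dw[\frac{\log{\left(w - 3 \right)}}{8} - \frac{\log{\left(w - 1 \right)}}{8} + \frac{1}{4 w - 4}] = \frac{1}{2 w^{3} - 10 w^{2} + 14 w - 6}, which equals f(w).

F(w) = \frac{\log{\left(w - 3 \right)}}{8} - \frac{\log{\left(w - 1 \right)}}{8} + \frac{1}{4 w - 4} + C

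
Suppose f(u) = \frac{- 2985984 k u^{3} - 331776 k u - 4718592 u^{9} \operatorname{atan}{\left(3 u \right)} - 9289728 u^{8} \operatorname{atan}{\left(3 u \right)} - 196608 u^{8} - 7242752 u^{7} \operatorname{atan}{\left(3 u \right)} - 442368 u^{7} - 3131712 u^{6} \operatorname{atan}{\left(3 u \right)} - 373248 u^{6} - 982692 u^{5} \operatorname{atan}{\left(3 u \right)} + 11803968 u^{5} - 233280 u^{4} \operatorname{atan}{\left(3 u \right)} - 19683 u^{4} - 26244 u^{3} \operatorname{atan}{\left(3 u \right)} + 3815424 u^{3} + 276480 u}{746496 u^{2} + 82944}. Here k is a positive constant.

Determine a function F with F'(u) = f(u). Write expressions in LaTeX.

An antiderivative is F(u) = - 2 k u^{2} - \frac{64 u^{8} \operatorname{atan}{\left(3 u \right)}}{81} - \frac{16 u^{7} \operatorname{atan}{\left(3 u \right)}}{9} - \frac{3 u^{6} \operatorname{atan}{\left(3 u \right)}}{2} - \frac{9 u^{5} \operatorname{atan}{\left(3 u \right)}}{16} - \frac{81 u^{4} \operatorname{atan}{\left(3 u \right)}}{1024} + 4 u^{4} + \frac{5 u^{2}}{3}.

A first test for any F(u): its u-derivative must equal f(u) identically.
Check: d/du[- 2 k u^{2} - \frac{64 u^{8} \operatorname{atan}{\left(3 u \right)}}{81} - \frac{16 u^{7} \operatorname{atan}{\left(3 u \right)}}{9} - \frac{3 u^{6} \operatorname{atan}{\left(3 u \right)}}{2} - \frac{9 u^{5} \operatorname{atan}{\left(3 u \right)}}{16} - \frac{81 u^{4} \operatorname{atan}{\left(3 u \right)}}{1024} + 4 u^{4} + \frac{5 u^{2}}{3}] = \frac{- 2985984 k u^{3} - 331776 k u - 4718592 u^{9} \operatorname{atan}{\left(3 u \right)} - 9289728 u^{8} \operatorname{atan}{\left(3 u \right)} - 196608 u^{8} - 7242752 u^{7} \operatorname{atan}{\left(3 u \right)} - 442368 u^{7} - 3131712 u^{6} \operatorname{atan}{\left(3 u \right)} - 373248 u^{6} - 982692 u^{5} \operatorname{atan}{\left(3 u \right)} + 11803968 u^{5} - 233280 u^{4} \operatorname{atan}{\left(3 u \right)} - 19683 u^{4} - 26244 u^{3} \operatorname{atan}{\left(3 u \right)} + 3815424 u^{3} + 276480 u}{746496 u^{2} + 82944} = f(u).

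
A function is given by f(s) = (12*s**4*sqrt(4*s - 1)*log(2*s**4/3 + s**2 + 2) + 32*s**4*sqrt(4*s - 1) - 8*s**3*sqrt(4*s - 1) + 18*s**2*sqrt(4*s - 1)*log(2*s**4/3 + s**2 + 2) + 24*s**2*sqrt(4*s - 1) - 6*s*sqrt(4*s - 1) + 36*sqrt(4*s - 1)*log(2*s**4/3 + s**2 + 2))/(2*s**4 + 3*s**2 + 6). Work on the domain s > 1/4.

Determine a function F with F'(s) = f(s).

Recognize the product-rule pattern: f = u'v + uv' with u = (4*s - 1)**(3/2), v = log(2*s**4/3 + s**2 + 2), so integration by parts undoes it.
Check: d/ds[(4*s - 1)**(3/2)*log(2*s**4/3 + s**2 + 2)] = (12*s**4*sqrt(4*s - 1)*log(2*s**4/3 + s**2 + 2) + 32*s**4*sqrt(4*s - 1) - 8*s**3*sqrt(4*s - 1) + 18*s**2*sqrt(4*s - 1)*log(2*s**4/3 + s**2 + 2) + 24*s**2*sqrt(4*s - 1) - 6*s*sqrt(4*s - 1) + 36*sqrt(4*s - 1)*log(2*s**4/3 + s**2 + 2))/(2*s**4 + 3*s**2 + 6) = f(s).

An antiderivative is F(s) = (4*s - 1)**(3/2)*log(2*s**4/3 + s**2 + 2).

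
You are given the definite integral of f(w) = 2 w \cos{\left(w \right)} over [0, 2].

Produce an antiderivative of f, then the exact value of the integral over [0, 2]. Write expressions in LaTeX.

Antiderivative: F(w) = 2 w \sin{\left(w \right)} + 2 \cos{\left(w \right)}; value = -2 + 2 \cos{\left(2 \right)} + 4 \sin{\left(2 \right)}

Since d/dw undoes antidifferentiation here, F'(w) = f(w) is required of F(w).
F(w) = 2 w \sin{\left(w \right)} + 2 \cos{\left(w \right)} is an antiderivative of f.
Check: d/dw[2 w \sin{\left(w \right)} + 2 \cos{\left(w \right)}] = 2 w \cos{\left(w \right)} = f(w).
F(2) = 2 \cos{\left(2 \right)} + 4 \sin{\left(2 \right)}; F(0) = 2.
Integral = F(2) - F(0) = -2 + 2 \cos{\left(2 \right)} + 4 \sin{\left(2 \right)}.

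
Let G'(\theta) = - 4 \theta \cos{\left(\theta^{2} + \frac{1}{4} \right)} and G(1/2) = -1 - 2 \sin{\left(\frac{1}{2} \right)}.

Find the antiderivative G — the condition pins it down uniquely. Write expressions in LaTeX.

G'(\theta) matches the chain-rule pattern g'(h)*h' with inner function h(\theta) = \theta^{2} + \frac{1}{4}; substituting u = h(\theta) collapses the integral.
A general antiderivative is - 2 \sin{\left(\theta^{2} + \frac{1}{4} \right)} + C.
The condition gives C = -1 - 2 \sin{\left(\frac{1}{2} \right)} - (- 2 \sin{\left(\frac{1}{2} \right)}) = -1.
So G(\theta) = - 2 \sin{\left(\theta^{2} + \frac{1}{4} \right)} - 1.
Check: d/d\theta[- 2 \sin{\left(\theta^{2} + \frac{1}{4} \right)} - 1] = - 4 \theta \cos{\left(\theta^{2} + \frac{1}{4} \right)} = G'(\theta).

G(\theta) = - 2 \sin{\left(\theta^{2} + \frac{1}{4} \right)} - 1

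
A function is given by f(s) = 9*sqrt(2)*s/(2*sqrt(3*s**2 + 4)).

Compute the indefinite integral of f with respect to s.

F(s) = 3*sqrt(3*s**2/2 + 2) + C

f matches the chain-rule pattern g'(h)*h' with inner function h(s) = 3*s**2/2 + 2; substituting u = h(s) collapses the integral.
Check: d/ds[3*sqrt(3*s**2/2 + 2)] = 9*sqrt(2)*s/(2*sqrt(3*s**2 + 4)) = f(s).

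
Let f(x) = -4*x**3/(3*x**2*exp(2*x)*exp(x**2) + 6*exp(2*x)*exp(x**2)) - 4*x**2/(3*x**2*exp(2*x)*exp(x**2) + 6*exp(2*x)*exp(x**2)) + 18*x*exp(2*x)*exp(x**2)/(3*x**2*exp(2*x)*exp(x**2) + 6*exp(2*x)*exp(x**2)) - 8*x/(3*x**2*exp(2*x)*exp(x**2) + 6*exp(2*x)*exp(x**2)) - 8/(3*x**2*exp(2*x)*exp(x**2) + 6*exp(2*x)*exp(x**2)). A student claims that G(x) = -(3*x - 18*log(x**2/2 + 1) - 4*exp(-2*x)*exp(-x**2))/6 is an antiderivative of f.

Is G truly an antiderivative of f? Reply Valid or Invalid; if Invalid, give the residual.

d/dx[G] = (-8*x**3 - 3*x**2*exp(2*x)*exp(x**2) - 8*x**2 + 36*x*exp(2*x)*exp(x**2) - 16*x - 6*exp(2*x)*exp(x**2) - 16)/(6*x**2*exp(2*x)*exp(x**2) + 12*exp(2*x)*exp(x**2))
d/dx[G] - f(x) = -1/2 != 0.

Invalid: d/dx[G] - f = -1/2, which is not 0.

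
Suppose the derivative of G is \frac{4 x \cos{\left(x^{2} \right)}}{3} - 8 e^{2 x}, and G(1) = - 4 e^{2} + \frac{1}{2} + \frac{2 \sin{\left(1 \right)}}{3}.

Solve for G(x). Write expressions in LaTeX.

The integrand splits into summands that can be handled one at a time.
A general antiderivative is - 4 e^{2 x} + \frac{2 \sin{\left(x^{2} \right)}}{3} + C.
The condition gives C = - 4 e^{2} + \frac{1}{2} + \frac{2 \sin{\left(1 \right)}}{3} - (- 4 e^{2} + \frac{2 \sin{\left(1 \right)}}{3}) = \frac{1}{2}.
So G(x) = - \frac{24 e^{2 x} - 4 \sin{\left(x^{2} \right)} - 3}{6}.
Check: d/dx[- \frac{24 e^{2 x} - 4 \sin{\left(x^{2} \right)} - 3}{6}] = \frac{4 x \cos{\left(x^{2} \right)}}{3} - 8 e^{2 x} = G'(x).

G(x) = - \frac{24 e^{2 x} - 4 \sin{\left(x^{2} \right)} - 3}{6}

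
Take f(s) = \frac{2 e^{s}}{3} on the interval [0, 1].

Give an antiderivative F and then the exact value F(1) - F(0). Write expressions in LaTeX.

Whatever form F(s) takes, F'(s) = f(s) is non-negotiable.
F(s) = \frac{2 e^{s}}{3} is an antiderivative of f.
Check: d/ds[\frac{2 e^{s}}{3}] = \frac{2 e^{s}}{3} = f(s).
F(1) = \frac{2 e}{3}; F(0) = \frac{2}{3}.
Integral = F(1) - F(0) = - \frac{2}{3} + \frac{2 e}{3}.

Antiderivative: F(s) = \frac{2 e^{s}}{3}; value = - \frac{2}{3} + \frac{2 e}{3}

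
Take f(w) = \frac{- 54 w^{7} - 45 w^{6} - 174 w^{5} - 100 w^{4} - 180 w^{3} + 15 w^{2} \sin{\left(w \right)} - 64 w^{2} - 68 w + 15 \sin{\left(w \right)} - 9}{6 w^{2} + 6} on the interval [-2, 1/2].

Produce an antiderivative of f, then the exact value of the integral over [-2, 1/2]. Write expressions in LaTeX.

Any candidate F(w) must reproduce f(w) exactly when differentiated.
F(w) = \frac{3 \left(- w^{2} - \frac{w}{3} - 1\right)^{3}}{2} - \frac{2 \log{\left(w^{2} + 1 \right)}}{3} - \frac{5 \cos{\left(w \right)}}{2} is an antiderivative of f.
Check: d/dw[\frac{3 \left(- w^{2} - \frac{w}{3} - 1\right)^{3}}{2} - \frac{2 \log{\left(w^{2} + 1 \right)}}{3} - \frac{5 \cos{\left(w \right)}}{2}] = \frac{- 54 w^{7} - 45 w^{6} - 174 w^{5} - 100 w^{4} - 180 w^{3} + 15 w^{2} \sin{\left(w \right)} - 64 w^{2} - 68 w + 15 \sin{\left(w \right)} - 9}{6 w^{2} + 6} = f(w).
F(1/2) = - \frac{4913}{1152} - \frac{5 \cos{\left(\frac{1}{2} \right)}}{2} - \frac{2 \log{\left(\frac{5}{4} \right)}}{3}; F(-2) = - \frac{2197}{18} - \frac{2 \log{\left(5 \right)}}{3} - \frac{5 \cos{\left(2 \right)}}{2}.
Integral = F(1/2) - F(-2) = - \frac{5 \cos{\left(\frac{1}{2} \right)}}{2} + \frac{5 \cos{\left(2 \right)}}{2} - \frac{2 \log{\left(\frac{5}{4} \right)}}{3} + \frac{2 \log{\left(5 \right)}}{3} + \frac{135695}{1152}.

Antiderivative: F(w) = \frac{3 \left(- w^{2} - \frac{w}{3} - 1\right)^{3}}{2} - \frac{2 \log{\left(w^{2} + 1 \right)}}{3} - \frac{5 \cos{\left(w \right)}}{2}; value = - \frac{5 \cos{\left(\frac{1}{2} \right)}}{2} + \frac{5 \cos{\left(2 \right)}}{2} - \frac{2 \log{\left(\frac{5}{4} \right)}}{3} + \frac{2 \log{\left(5 \right)}}{3} + \frac{135695}{1152}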